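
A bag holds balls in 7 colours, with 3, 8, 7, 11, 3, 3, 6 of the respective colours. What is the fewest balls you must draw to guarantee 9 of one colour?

In the worst case you take as many as possible of each colour without reaching 9: 3 + 8 + 7 + 8 + 3 + 3 + 6 = 38.
The next one must give 9 of some colour, so 38 + 1 = 39.

39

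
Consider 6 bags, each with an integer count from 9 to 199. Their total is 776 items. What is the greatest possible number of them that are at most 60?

3

Each value at 60 or below falls at least 199 − 60 = 139 short of the ceiling 199.
The ceiling total is 6 × 199 = 1194, and we need 776, so at most ⌊(1194 − 776)/139⌋ = 3 can be that low.
k = 3 is achieved by 3 values at 60 and 3 at 199, total 777; lower one of the 199's by 1 (still > 60) to reach 776.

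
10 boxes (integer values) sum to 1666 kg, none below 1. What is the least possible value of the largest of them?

167

Some value must be at least ⌈1666/10⌉ = 167, since 10 × 166 = 1660 < 1666.
Taking 4 copies of 166 and 6 copies of 167 gives exactly 1666, so 167 is attained.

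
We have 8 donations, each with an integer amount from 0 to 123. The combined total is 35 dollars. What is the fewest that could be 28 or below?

7

Each value above 28 is at least 29, contributing at least 29 − 0 = 29 above the floor 0.
The sum exceeds the floor total 0 by 35, so at most ⌊35/29⌋ = 1 exceed 28, and at least 7 are ≤ 28.
Exactly 7 works: 7 values at 0 and 1 at 29 total 29; raise one of the low values by 6 (still ≤ 28) to hit 35.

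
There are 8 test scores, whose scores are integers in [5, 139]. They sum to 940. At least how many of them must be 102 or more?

4

Suppose at most 8 − j of them reach 102; then j values are ≤ 101 and the rest ≤ 139.
The total is then ≤ 101·j + 139·(8 − j) = 1112 − 38j. For this to be ≥ 940 we need j ≤ 4, so at least 8 − 4 = 4 must reach 102.
Exactly 4 works: 4 values at 139 and 4 at 101 total 960; lower one of the high values by 20 (still ≥ 102) to hit 940.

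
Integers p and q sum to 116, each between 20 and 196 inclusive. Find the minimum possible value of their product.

1920

pq = p(116 − p) is concave in p, so over [20, 96] it is minimized at an endpoint.
The extreme feasible split is p = 20, q = 96, giving pq = 1920.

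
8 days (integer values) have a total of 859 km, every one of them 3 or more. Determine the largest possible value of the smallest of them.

If every one of the 8 were at least 108, the total would be at least 8 × 108 = 864 > 859.
Achievable: 5 of them at 107 and 3 at 108 total 859.

107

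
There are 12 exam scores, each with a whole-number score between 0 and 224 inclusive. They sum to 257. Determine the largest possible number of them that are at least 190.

1

If k of the values are ≥ 190, the total is ≥ 190k + 0(12 − k).
Setting 190k + 0(12 − k) ≤ 257 gives 190k ≤ 257, so k ≤ 1.
k = 1 is achieved by 1 value at 190 and 11 at 0, total 190; add 67 to one value (staying below 190) to reach 257.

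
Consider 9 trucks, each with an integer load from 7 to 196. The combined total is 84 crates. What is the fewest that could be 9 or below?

Let j be the number exceeding 9. Then the total is ≥ 10·j + 7·(9 − j) = 63 + 3j.
So 3j ≤ 21 and j ≤ 7; hence at least 9 − 7 = 2 are ≤ 9.
Exactly 2 works: 2 values at 7 and 7 at 10 total 84.

2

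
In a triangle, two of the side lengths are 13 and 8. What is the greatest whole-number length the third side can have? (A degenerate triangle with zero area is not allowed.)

The third side must be less than 13 + 8 = 21.
The largest integer below 21 is 20.

20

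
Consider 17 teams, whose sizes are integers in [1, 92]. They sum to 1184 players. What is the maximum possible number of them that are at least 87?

13

Suppose k of them are at least 87. Those contribute at least 87 each and the other 17 − k at least 1 each.
So the total is at least 87k + 1(17 − k) = 17 + 86k. This must be ≤ 1184, giving k ≤ 13.
k = 13 is achieved by 13 values at 87 and 4 at 1, total 1135; add 49 to one value (staying below 87) to reach 1184.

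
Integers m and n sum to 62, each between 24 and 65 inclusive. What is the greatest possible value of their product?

With m + n fixed, mn peaks when the two are closest together.
Taking m = 31 and n = 31 (both in [24, 65]) gives mn = 961.

961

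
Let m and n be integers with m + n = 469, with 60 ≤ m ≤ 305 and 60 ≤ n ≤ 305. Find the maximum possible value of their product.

54990

For a fixed sum, the product mn is largest when m and n are as close as possible.
Taking m = 234 and n = 235 (both in [60, 305]) gives mn = 54990.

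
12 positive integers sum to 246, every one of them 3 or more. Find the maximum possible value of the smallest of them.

The average is 246/12 < 21, so some value is ≤ 20.
Equality holds with 6 values of 20 and 6 values of 21.

20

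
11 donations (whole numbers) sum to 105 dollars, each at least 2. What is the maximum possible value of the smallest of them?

The 11 values sum to 105, so their minimum is at most ⌊105/11⌋ = 9.
Achievable: 5 of them at 9 and 6 at 10 total 105.

9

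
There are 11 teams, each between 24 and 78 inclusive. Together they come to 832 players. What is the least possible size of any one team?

52

Minimizing one value means maximizing the remaining 10.
The other 10 contribute at most 10 × 78 = 780, leaving at least 832 − 780 = 52.
Since 52 ≥ 24, this is achievable: one at 52 and 10 at 78.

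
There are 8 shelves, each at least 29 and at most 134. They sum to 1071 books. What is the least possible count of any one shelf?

133

Minimizing one value means maximizing the remaining 7.
The other 7 contribute at most 7 × 134 = 938, leaving at least 1071 − 938 = 133.
Since 133 ≥ 29, this is achievable: one at 133 and 7 at 134.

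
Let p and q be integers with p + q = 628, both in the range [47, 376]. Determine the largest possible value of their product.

For a fixed sum, the product pq is largest when p and q are as close as possible.
Taking p = 314 and q = 314 (both in [47, 376]) gives pq = 98596.

98596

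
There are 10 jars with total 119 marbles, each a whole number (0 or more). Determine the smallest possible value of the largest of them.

The average is 119/10 > 11, so not all 10 can be 11 or less; the largest is ≥ 12.
Equality holds with 9 values of 12 and 1 value of 11.

12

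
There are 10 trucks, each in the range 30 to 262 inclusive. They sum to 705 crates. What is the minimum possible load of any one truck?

30

To make one truck as small as possible, make the other 9 as large as possible.
The other 9 can take up 9 × 262 = 2358 ≥ 705 − 30, so one truck can sit at its floor of 30.
Achievable: one at 30 and the other 9 totalling 675, which fits since 9 × 30 ≤ 675 ≤ 9 × 262.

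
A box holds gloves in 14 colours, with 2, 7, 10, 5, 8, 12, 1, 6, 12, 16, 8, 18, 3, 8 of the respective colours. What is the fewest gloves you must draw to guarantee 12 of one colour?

103

In the worst case you take as many as possible of each colour without reaching 12: 2 + 7 + 10 + 5 + 8 + 11 + 1 + 6 + 11 + 11 + 8 + 11 + 3 + 8 = 102.
The next one must give 12 of some colour, so 102 + 1 = 103.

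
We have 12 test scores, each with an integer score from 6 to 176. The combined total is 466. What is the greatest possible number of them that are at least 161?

With k values at 161 or above and the rest at least 6, the sum is at least 72 + 155k.
Since the sum is 466, we need 155k ≤ 394, i.e. k ≤ 2.
k = 2 is achieved by 2 values at 161 and 10 at 6, total 382; add 84 to one value (staying below 161) to reach 466.

2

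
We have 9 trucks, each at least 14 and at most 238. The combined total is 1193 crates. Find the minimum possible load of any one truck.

14

Minimizing one value means maximizing the remaining 8.
The other 8 can take up 8 × 238 = 1904 ≥ 1193 − 14, so one truck can sit at its floor of 14.
Achievable: one at 14 and the other 8 totalling 1179, which fits since 8 × 14 ≤ 1179 ≤ 8 × 238.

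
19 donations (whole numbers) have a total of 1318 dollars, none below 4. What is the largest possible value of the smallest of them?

69

The 19 values sum to 1318, so their minimum is at most ⌊1318/19⌋ = 69.
Achievable: 12 of them at 69 and 7 at 70 total 1318.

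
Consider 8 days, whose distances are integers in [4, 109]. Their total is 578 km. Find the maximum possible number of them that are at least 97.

If k of the values are ≥ 97, the total is ≥ 97k + 4(8 − k).
Setting 97k + 4(8 − k) ≤ 578 gives 93k ≤ 546, so k ≤ 5.
k = 5 is achieved by 5 values at 97 and 3 at 4, total 497; add 81 to one value (staying below 97) to reach 578.

5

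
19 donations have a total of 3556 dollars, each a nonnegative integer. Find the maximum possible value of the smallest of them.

187

The 19 values sum to 3556, so their minimum is at most ⌊3556/19⌋ = 187.
Equality holds with 16 values of 187 and 3 values of 188.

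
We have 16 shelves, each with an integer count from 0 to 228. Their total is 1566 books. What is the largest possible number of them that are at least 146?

10

Suppose k of them are at least 146. Those contribute at least 146 each and the other 16 − k at least 0 each.
So the total is at least 146k + 0(16 − k) = 0 + 146k. This must be ≤ 1566, giving k ≤ 10.
k = 10 is achieved by 10 values at 146 and 6 at 0, total 1460; add 106 to one value (staying below 146) to reach 1566.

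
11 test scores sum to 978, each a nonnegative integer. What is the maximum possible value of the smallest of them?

If every one of the 11 were at least 89, the total would be at least 11 × 89 = 979 > 978.
Equality holds with 1 value of 88 and 10 values of 89.

88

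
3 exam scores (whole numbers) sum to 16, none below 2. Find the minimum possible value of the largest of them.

6

The average is 16/3 > 5, so not all 3 can be 5 or less; the largest is ≥ 6.
Achievable: 1 of them at 6 and 2 at 5 total 16.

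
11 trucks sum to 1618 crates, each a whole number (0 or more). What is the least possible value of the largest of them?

148

The 11 values sum to 1618, so their maximum is at least ⌈1618/11⌉ = 148.
Taking 10 copies of 147 and 1 copy of 148 gives exactly 1618, so 148 is attained.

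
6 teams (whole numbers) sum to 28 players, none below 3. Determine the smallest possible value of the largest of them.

The 6 values sum to 28, so their maximum is at least ⌈28/6⌉ = 5.
Equality holds with 4 values of 5 and 2 values of 4.

5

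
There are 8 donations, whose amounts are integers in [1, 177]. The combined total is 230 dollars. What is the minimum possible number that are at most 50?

Let j be the number exceeding 50. Then the total is ≥ 51·j + 1·(8 − j) = 8 + 50j.
So 50j ≤ 222 and j ≤ 4; hence at least 8 − 4 = 4 are ≤ 50.
Exactly 4 works: 4 values at 1 and 4 at 51 total 208; raise one of the low values by 22 (still ≤ 50) to hit 230.

4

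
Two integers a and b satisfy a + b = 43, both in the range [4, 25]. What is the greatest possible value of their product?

462

ab = a(43 − a) is maximized when a is as near 43/2 as the bounds allow.
Taking a = 21 and b = 22 (both in [4, 25]) gives ab = 462.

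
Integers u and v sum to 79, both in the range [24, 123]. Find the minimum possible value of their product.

Since u + v is fixed, pushing one of them to its bound minimizes the product.
The extreme feasible split is u = 24, v = 55, giving uv = 1320.

1320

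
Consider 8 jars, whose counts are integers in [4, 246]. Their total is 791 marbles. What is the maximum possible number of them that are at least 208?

3

If k of the values are ≥ 208, the total is ≥ 208k + 4(8 − k).
Setting 208k + 4(8 − k) ≤ 791 gives 204k ≤ 759, so k ≤ 3.
k = 3 is achieved by 3 values at 208 and 5 at 4, total 644; add 147 to one value (staying below 208) to reach 791.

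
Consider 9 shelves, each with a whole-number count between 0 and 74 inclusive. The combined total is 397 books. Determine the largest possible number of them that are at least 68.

5

If k of the values are ≥ 68, the total is ≥ 68k + 0(9 − k).
Setting 68k + 0(9 − k) ≤ 397 gives 68k ≤ 397, so k ≤ 5.
k = 5 is achieved by 5 values at 68 and 4 at 0, total 340; add 57 to one value (staying below 68) to reach 397.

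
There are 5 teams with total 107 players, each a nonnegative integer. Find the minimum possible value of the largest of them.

The 5 values sum to 107, so their maximum is at least ⌈107/5⌉ = 22.
Achievable: 2 of them at 22 and 3 at 21 total 107.

22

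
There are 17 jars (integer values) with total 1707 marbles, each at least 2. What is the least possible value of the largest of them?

The 17 values sum to 1707, so their maximum is at least ⌈1707/17⌉ = 101.
Achievable: 7 of them at 101 and 10 at 100 total 1707.

101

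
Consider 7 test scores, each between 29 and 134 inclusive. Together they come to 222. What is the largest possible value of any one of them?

48

Maximizing one value means minimizing the remaining 6.
The other 6 contribute at least 6 × 29 = 174, leaving at most 222 − 174 = 48.
Since 48 ≤ 134, this is achievable: one at 48 and 6 at 29.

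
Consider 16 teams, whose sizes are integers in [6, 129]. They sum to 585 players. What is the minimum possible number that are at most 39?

Each value above 39 is at least 40, contributing at least 40 − 6 = 34 above the floor 6.
The sum exceeds the floor total 96 by 489, so at most ⌊489/34⌋ = 14 exceed 39, and at least 2 are ≤ 39.
Exactly 2 works: 2 values at 6 and 14 at 40 total 572; raise one of the low values by 13 (still ≤ 39) to hit 585.

2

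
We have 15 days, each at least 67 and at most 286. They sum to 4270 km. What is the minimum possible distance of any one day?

266

Minimizing one value means maximizing the remaining 14.
The other 14 contribute at most 14 × 286 = 4004, leaving at least 4270 − 4004 = 266.
Since 266 ≥ 67, this is achievable: one at 266 and 14 at 286.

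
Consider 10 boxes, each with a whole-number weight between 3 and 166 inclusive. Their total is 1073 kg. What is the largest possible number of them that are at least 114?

9

With k values at 114 or above and the rest at least 3, the sum is at least 30 + 111k.
Since the sum is 1073, we need 111k ≤ 1043, i.e. k ≤ 9.
k = 9 is achieved by 9 values at 114 and 1 at 3, total 1029; add 44 to one value (staying below 114) to reach 1073.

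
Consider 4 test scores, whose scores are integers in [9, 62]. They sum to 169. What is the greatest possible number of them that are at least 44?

With k values at 44 or above and the rest at least 9, the sum is at least 36 + 35k.
Since the sum is 169, we need 35k ≤ 133, i.e. k ≤ 3.
k = 3 is achieved by 3 values at 44 and 1 at 9, total 141; add 28 to one value (staying below 44) to reach 169.

3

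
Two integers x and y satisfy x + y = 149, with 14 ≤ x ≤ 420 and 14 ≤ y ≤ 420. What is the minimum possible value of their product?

For a fixed sum, xy is smallest when x and y are as far apart as possible.
The extreme feasible split is x = 14, y = 135, giving xy = 1890.

1890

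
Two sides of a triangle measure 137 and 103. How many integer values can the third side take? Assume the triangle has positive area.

The triangle inequality gives |137 − 103| < c < 137 + 103, i.e. 34 < c < 240.
So c can be any integer from 35 to 239: 205 values.

205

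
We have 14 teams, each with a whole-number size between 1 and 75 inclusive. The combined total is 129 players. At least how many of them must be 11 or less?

4

Let j be the number exceeding 11. Then the total is ≥ 12·j + 1·(14 − j) = 14 + 11j.
So 11j ≤ 115 and j ≤ 10; hence at least 14 − 10 = 4 are ≤ 11.
Exactly 4 works: 4 values at 1 and 10 at 12 total 124; raise one of the low values by 5 (still ≤ 11) to hit 129.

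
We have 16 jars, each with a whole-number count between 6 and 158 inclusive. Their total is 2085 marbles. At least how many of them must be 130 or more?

Suppose at most 16 − j of them reach 130; then j values are ≤ 129 and the rest ≤ 158.
The total is then ≤ 129·j + 158·(16 − j) = 2528 − 29j. For this to be ≥ 2085 we need j ≤ 15, so at least 16 − 15 = 1 must reach 130.
Exactly 1 works: 1 value at 158 and 15 at 129 total 2093; lower one of the high values by 8 (still ≥ 130) to hit 2085.

1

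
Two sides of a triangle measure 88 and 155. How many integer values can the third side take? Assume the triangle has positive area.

175

The triangle inequality gives |88 − 155| < c < 88 + 155, i.e. 67 < c < 243.
So c can be any integer from 68 to 242: 175 values.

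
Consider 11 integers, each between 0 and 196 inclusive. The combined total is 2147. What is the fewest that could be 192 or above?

10

If only k of them are at least 192, the other 11 − k are at most 191, so the total is at most k·196 + (11 − k)·191.
This must reach 2147, so k·196 + (11 − k)·191 ≥ 2147, giving k ≥ 10.
Exactly 10 works: 10 values at 196 and 1 at 191 total 2151; lower one of the high values by 4 (still ≥ 192) to hit 2147.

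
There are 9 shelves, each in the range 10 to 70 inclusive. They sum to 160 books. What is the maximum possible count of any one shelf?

To make one shelf as large as possible, make the other 8 as small as possible.
The other 8 contribute at least 8 × 10 = 80, leaving at most 160 − 80 = 80.
But each shelf is capped at 70, so the maximum is 70.
Achievable: one at 70 and the other 8 totalling 90, which fits since 8 × 10 ≤ 90 ≤ 8 × 70.

70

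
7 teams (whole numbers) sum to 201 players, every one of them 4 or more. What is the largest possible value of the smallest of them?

28

The 7 values sum to 201, so their minimum is at most ⌊201/7⌋ = 28.
Equality holds with 2 values of 28 and 5 values of 29.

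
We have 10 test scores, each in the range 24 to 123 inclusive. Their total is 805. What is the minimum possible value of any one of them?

To make one score as small as possible, make the other 9 as large as possible.
The other 9 can take up 9 × 123 = 1107 ≥ 805 − 24, so one score can sit at its floor of 24.
Achievable: one at 24 and the other 9 totalling 781, which fits since 9 × 24 ≤ 781 ≤ 9 × 123.

24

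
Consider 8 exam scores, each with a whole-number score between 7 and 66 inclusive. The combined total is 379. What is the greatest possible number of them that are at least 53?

With k values at 53 or above and the rest at least 7, the sum is at least 56 + 46k.
Since the sum is 379, we need 46k ≤ 323, i.e. k ≤ 7.
k = 7 is achieved by 7 values at 53 and 1 at 7, total 378; add 1 to one value (staying below 53) to reach 379.

7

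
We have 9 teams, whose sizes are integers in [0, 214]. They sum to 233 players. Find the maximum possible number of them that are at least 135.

1

If k of the values are ≥ 135, the total is ≥ 135k + 0(9 − k).
Setting 135k + 0(9 − k) ≤ 233 gives 135k ≤ 233, so k ≤ 1.
k = 1 is achieved by 1 value at 135 and 8 at 0, total 135; add 98 to one value (staying below 135) to reach 233.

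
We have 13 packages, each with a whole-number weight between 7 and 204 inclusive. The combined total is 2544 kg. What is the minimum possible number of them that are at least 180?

9

Suppose at most 13 − j of them reach 180; then j values are ≤ 179 and the rest ≤ 204.
The total is then ≤ 179·j + 204·(13 − j) = 2652 − 25j. For this to be ≥ 2544 we need j ≤ 4, so at least 13 − 4 = 9 must reach 180.
Exactly 9 works: 9 values at 204 and 4 at 179 total 2552; lower one of the high values by 8 (still ≥ 180) to hit 2544.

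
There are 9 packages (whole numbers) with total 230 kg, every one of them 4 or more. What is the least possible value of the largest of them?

If every one of the 9 were at most 25, the total would be at most 9 × 25 = 225 < 230.
Taking 4 copies of 25 and 5 copies of 26 gives exactly 230, so 26 is attained.

26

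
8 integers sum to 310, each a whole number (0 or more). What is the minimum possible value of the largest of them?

39

The 8 values sum to 310, so their maximum is at least ⌈310/8⌉ = 39.
Equality holds with 6 values of 39 and 2 values of 38.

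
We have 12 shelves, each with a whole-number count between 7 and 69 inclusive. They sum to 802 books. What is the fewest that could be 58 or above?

If only k of them are at least 58, the other 12 − k are at most 57, so the total is at most k·69 + (12 − k)·57.
This must reach 802, so k·69 + (12 − k)·57 ≥ 802, giving k ≥ 10.
Exactly 10 works: 10 values at 69 and 2 at 57 total 804; lower one of the high values by 2 (still ≥ 58) to hit 802.

10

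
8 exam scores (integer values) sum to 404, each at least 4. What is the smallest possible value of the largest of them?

Some value must be at least ⌈404/8⌉ = 51, since 8 × 50 = 400 < 404.
Equality holds with 4 values of 51 and 4 values of 50.

51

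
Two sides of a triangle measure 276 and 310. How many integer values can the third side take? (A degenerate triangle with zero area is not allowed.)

The triangle inequality gives |276 − 310| < c < 276 + 310, i.e. 34 < c < 586.
So c can be any integer from 35 to 585: 551 values.

551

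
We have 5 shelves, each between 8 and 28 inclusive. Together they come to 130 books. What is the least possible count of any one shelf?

To make one shelf as small as possible, make the other 4 as large as possible.
The other 4 contribute at most 4 × 28 = 112, leaving at least 130 − 112 = 18.
Since 18 ≥ 8, this is achievable: one at 18 and 4 at 28.

18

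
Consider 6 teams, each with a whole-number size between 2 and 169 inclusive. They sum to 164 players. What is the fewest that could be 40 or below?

3

Each value above 40 is at least 41, contributing at least 41 − 2 = 39 above the floor 2.
The sum exceeds the floor total 12 by 152, so at most ⌊152/39⌋ = 3 exceed 40, and at least 3 are ≤ 40.
Exactly 3 works: 3 values at 2 and 3 at 41 total 129; raise one of the low values by 35 (still ≤ 40) to hit 164.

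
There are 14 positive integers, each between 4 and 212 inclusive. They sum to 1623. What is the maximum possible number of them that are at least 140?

If k of the values are ≥ 140, the total is ≥ 140k + 4(14 − k).
Setting 140k + 4(14 − k) ≤ 1623 gives 136k ≤ 1567, so k ≤ 11.
k = 11 is achieved by 11 values at 140 and 3 at 4, total 1552; add 71 to one value (staying below 140) to reach 1623.

11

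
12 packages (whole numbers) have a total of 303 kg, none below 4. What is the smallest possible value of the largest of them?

The average is 303/12 > 25, so not all 12 can be 25 or less; the largest is ≥ 26.
Achievable: 3 of them at 26 and 9 at 25 total 303.

26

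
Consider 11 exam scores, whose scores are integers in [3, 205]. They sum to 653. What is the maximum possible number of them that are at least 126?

If k of the values are ≥ 126, the total is ≥ 126k + 3(11 − k).
Setting 126k + 3(11 − k) ≤ 653 gives 123k ≤ 620, so k ≤ 5.
k = 5 is achieved by 5 values at 126 and 6 at 3, total 648; add 5 to one value (staying below 126) to reach 653.

5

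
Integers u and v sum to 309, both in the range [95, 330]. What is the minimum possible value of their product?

Since u + v is fixed, pushing one of them to its bound minimizes the product.
At the endpoint u = 95, v = 309 − 95 = 214, so uv = 95 × 214 = 20330.

20330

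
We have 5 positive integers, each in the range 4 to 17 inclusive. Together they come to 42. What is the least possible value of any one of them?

4

Minimizing one value means maximizing the remaining 4.
The other 4 can take up 4 × 17 = 68 ≥ 42 − 4, so one integer can sit at its floor of 4.
Achievable: one at 4 and the other 4 totalling 38, which fits since 4 × 4 ≤ 38 ≤ 4 × 17.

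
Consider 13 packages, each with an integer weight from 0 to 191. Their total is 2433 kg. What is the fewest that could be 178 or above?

Each value short of 178 is at most 177, costing at least 191 − 177 = 14 against the maximum total of 2483.
We can afford to lose at most 2483 − 2433 = 50, so at most ⌊50/14⌋ = 3 fall short, and at least 10 are ≥ 178.
Exactly 10 works: 10 values at 191 and 3 at 177 total 2441; lower one of the high values by 8 (still ≥ 178) to hit 2433.

10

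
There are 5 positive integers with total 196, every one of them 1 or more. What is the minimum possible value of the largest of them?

40

The average is 196/5 > 39, so not all 5 can be 39 or less; the largest is ≥ 40.
Taking 4 copies of 39 and 1 copy of 40 gives exactly 196, so 40 is attained.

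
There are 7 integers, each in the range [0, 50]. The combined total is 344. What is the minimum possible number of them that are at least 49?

4

Suppose at most 7 − j of them reach 49; then j values are ≤ 48 and the rest ≤ 50.
The total is then ≤ 48·j + 50·(7 − j) = 350 − 2j. For this to be ≥ 344 we need j ≤ 3, so at least 7 − 3 = 4 must reach 49.
Exactly 4 works: 4 values at 50 and 3 at 48 total 344.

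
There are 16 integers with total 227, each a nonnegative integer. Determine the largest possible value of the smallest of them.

14

The average is 227/16 < 15, so some value is ≤ 14.
Achievable: 13 of them at 14 and 3 at 15 total 227.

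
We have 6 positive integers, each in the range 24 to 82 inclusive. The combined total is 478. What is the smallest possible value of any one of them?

Minimizing one value means maximizing the remaining 5.
The other 5 contribute at most 5 × 82 = 410, leaving at least 478 − 410 = 68.
Since 68 ≥ 24, this is achievable: one at 68 and 5 at 82.

68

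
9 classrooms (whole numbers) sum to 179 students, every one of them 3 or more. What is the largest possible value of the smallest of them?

The 9 values sum to 179, so their minimum is at most ⌊179/9⌋ = 19.
Achievable: 1 of them at 19 and 8 at 20 total 179.

19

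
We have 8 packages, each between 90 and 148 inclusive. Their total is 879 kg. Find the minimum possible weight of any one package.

90

Minimizing one value means maximizing the remaining 7.
The other 7 can take up 7 × 148 = 1036 ≥ 879 − 90, so one package can sit at its floor of 90.
Achievable: one at 90 and the other 7 totalling 789, which fits since 7 × 90 ≤ 789 ≤ 7 × 148.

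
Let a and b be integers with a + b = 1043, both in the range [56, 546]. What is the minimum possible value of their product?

Since a + b is fixed, pushing one of them to its bound minimizes the product.
At the endpoint a = 497, b = 1043 − 497 = 546, so ab = 497 × 546 = 271362.

271362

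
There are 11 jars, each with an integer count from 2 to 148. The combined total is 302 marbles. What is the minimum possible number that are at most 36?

3

Let j be the number exceeding 36. Then the total is ≥ 37·j + 2·(11 − j) = 22 + 35j.
So 35j ≤ 280 and j ≤ 8; hence at least 11 − 8 = 3 are ≤ 36.
Exactly 3 works: 3 values at 2 and 8 at 37 total 302.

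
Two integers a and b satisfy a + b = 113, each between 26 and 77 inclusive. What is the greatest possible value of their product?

For a fixed sum, the product ab is largest when a and b are as close as possible.
Taking a = 56 and b = 57 (both in [26, 77]) gives ab = 3192.

3192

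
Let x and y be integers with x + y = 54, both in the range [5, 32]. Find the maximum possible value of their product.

xy = x(54 − x) is maximized when x is as near 54/2 as the bounds allow.
Taking x = 27 and y = 27 (both in [5, 32]) gives xy = 729.

729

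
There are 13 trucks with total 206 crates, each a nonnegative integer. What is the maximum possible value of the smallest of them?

15

If every one of the 13 were at least 16, the total would be at least 13 × 16 = 208 > 206.
Taking 2 copies of 15 and 11 copies of 16 gives exactly 206, so 15 is attained.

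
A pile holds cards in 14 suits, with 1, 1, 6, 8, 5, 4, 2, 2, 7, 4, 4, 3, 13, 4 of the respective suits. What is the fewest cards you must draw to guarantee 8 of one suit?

In the worst case you take as many as possible of each suit without reaching 8: 1 + 1 + 6 + 7 + 5 + 4 + 2 + 2 + 7 + 4 + 4 + 3 + 7 + 4 = 57.
The next one must give 8 of some suit, so 57 + 1 = 58.

58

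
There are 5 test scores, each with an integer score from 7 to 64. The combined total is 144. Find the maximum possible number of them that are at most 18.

Each value at 18 or below falls at least 64 − 18 = 46 short of the ceiling 64.
The ceiling total is 5 × 64 = 320, and we need 144, so at most ⌊(320 − 144)/46⌋ = 3 can be that low.
k = 3 is achieved by 3 values at 18 and 2 at 64, total 182; lower one of the 64's by 38 (still > 18) to reach 144.

3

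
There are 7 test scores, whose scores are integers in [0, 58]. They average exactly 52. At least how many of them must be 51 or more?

2

The total is 7 × 52 = 364.
Suppose at most 7 − j of them reach 51; then j values are ≤ 50 and the rest ≤ 58.
The total is then ≤ 50·j + 58·(7 − j) = 406 − 8j. For this to be ≥ 364 we need j ≤ 5, so at least 7 − 5 = 2 must reach 51.
Exactly 2 works: 2 values at 58 and 5 at 50 total 366; lower one of the high values by 2 (still ≥ 51) to hit 364.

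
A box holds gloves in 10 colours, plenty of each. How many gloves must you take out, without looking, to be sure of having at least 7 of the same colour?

You could draw 6 of every colour without reaching 7 of any — 60 in all.
One more forces 7 of some colour, so 60 + 1 = 61.

61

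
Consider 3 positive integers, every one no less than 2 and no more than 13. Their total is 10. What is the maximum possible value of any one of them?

To make one integer as large as possible, make the other 2 as small as possible.
The other 2 contribute at least 2 × 2 = 4, leaving at most 10 − 4 = 6.
Since 6 ≤ 13, this is achievable: one at 6 and 2 at 2.

6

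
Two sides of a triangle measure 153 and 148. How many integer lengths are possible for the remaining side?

295

The triangle inequality gives |153 − 148| < c < 153 + 148, i.e. 5 < c < 301.
So c can be any integer from 6 to 300: 295 values.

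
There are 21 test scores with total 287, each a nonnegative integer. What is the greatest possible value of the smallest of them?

13

If every one of the 21 were at least 14, the total would be at least 21 × 14 = 294 > 287.
Achievable: 7 of them at 13 and 14 at 14 total 287.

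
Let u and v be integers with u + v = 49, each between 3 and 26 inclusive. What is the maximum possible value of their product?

uv = u(49 − u) is maximized when u is as near 49/2 as the bounds allow.
Taking u = 24 and v = 25 (both in [3, 26]) gives uv = 600.

600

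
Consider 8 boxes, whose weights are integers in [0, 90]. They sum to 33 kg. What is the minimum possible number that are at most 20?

If only k of them are at most 20, the other 8 − k are at least 21, so the total is at least (8 − k)·21 + k·0.
This is ≤ 33, so (8 − k)·21 + 0k ≤ 33, which gives k ≥ 7.
Exactly 7 works: 7 values at 0 and 1 at 21 total 21; raise one of the low values by 12 (still ≤ 20) to hit 33.

7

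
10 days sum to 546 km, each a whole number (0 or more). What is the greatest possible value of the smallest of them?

54

The average is 546/10 < 55, so some value is ≤ 54.
Achievable: 4 of them at 54 and 6 at 55 total 546.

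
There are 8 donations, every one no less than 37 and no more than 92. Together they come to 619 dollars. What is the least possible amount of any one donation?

37

Minimizing one value means maximizing the remaining 7.
The other 7 can take up 7 × 92 = 644 ≥ 619 − 37, so one donation can sit at its floor of 37.
Achievable: one at 37 and the other 7 totalling 582, which fits since 7 × 37 ≤ 582 ≤ 7 × 92.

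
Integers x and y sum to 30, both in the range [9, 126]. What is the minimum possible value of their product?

189

For a fixed sum, xy is smallest when x and y are as far apart as possible.
The extreme feasible split is x = 9, y = 21, giving xy = 189.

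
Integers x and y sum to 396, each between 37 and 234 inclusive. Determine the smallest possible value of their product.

37908

For a fixed sum, xy is smallest when x and y are as far apart as possible.
At the endpoint x = 162, y = 396 − 162 = 234, so xy = 162 × 234 = 37908.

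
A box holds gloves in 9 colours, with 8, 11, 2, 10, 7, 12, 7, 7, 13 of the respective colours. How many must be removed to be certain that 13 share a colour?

In the worst case you take as many as possible of each colour without reaching 13: 8 + 11 + 2 + 10 + 7 + 12 + 7 + 7 + 12 = 76.
The next one must give 13 of some colour, so 76 + 1 = 77.

77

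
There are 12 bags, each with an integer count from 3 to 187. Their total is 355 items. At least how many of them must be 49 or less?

6

If only k of them are at most 49, the other 12 − k are at least 50, so the total is at least (12 − k)·50 + k·3.
This is ≤ 355, so (12 − k)·50 + 3k ≤ 355, which gives k ≥ 6.
Exactly 6 works: 6 values at 3 and 6 at 50 total 318; raise one of the low values by 37 (still ≤ 49) to hit 355.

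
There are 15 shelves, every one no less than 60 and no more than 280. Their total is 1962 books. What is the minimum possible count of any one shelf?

To make one shelf as small as possible, make the other 14 as large as possible.
The other 14 can take up 14 × 280 = 3920 ≥ 1962 − 60, so one shelf can sit at its floor of 60.
Achievable: one at 60 and the other 14 totalling 1902, which fits since 14 × 60 ≤ 1902 ≤ 14 × 280.

60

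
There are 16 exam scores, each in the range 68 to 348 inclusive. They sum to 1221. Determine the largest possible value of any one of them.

Maximizing one value means minimizing the remaining 15.
The other 15 contribute at least 15 × 68 = 1020, leaving at most 1221 − 1020 = 201.
Since 201 ≤ 348, this is achievable: one at 201 and 15 at 68.

201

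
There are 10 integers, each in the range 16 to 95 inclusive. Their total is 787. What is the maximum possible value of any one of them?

95

Maximizing one value means minimizing the remaining 9.
The other 9 contribute at least 9 × 16 = 144, leaving at most 787 − 144 = 643.
But each integer is capped at 95, so the maximum is 95.
Achievable: one at 95 and the other 9 totalling 692, which fits since 9 × 16 ≤ 692 ≤ 9 × 95.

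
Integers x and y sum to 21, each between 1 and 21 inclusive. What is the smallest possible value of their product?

20

Since x + y is fixed, pushing one of them to its bound minimizes the product.
The extreme feasible split is x = 1, y = 20, giving xy = 20.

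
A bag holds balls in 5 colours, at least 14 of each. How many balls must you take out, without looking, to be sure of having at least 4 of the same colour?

16

In the worst case you draw 3 of each of the 5 colours: 5 × 3 = 15.
One more forces 4 of some colour, so 15 + 1 = 16.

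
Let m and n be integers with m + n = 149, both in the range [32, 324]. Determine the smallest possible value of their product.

3744

mn = m(149 − m) is concave in m, so over [32, 117] it is minimized at an endpoint.
The extreme feasible split is m = 32, n = 117, giving mn = 3744.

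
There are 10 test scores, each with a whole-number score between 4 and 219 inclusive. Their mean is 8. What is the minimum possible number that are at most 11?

5

The total is 10 × 8 = 80.
Let j be the number exceeding 11. Then the total is ≥ 12·j + 4·(10 − j) = 40 + 8j.
So 8j ≤ 40 and j ≤ 5; hence at least 10 − 5 = 5 are ≤ 11.
Exactly 5 works: 5 values at 4 and 5 at 12 total 80.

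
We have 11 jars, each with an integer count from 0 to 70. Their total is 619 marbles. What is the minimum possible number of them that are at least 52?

Suppose at most 11 − j of them reach 52; then j values are ≤ 51 and the rest ≤ 70.
The total is then ≤ 51·j + 70·(11 − j) = 770 − 19j. For this to be ≥ 619 we need j ≤ 7, so at least 11 − 7 = 4 must reach 52.
Exactly 4 works: 4 values at 70 and 7 at 51 total 637; lower one of the high values by 18 (still ≥ 52) to hit 619.

4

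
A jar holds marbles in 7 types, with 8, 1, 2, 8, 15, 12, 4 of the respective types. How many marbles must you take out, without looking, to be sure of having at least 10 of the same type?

42

In the worst case you take as many as possible of each type without reaching 10: 8 + 1 + 2 + 8 + 9 + 9 + 4 = 41.
The next one must give 10 of some type, so 41 + 1 = 42.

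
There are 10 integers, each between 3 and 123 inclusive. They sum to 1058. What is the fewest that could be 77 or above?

7

If only k of them are at least 77, the other 10 − k are at most 76, so the total is at most k·123 + (10 − k)·76.
This must reach 1058, so k·123 + (10 − k)·76 ≥ 1058, giving k ≥ 7.
Exactly 7 works: 7 values at 123 and 3 at 76 total 1089; lower one of the high values by 31 (still ≥ 77) to hit 1058.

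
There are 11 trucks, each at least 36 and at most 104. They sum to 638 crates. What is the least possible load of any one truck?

Minimizing one value means maximizing the remaining 10.
The other 10 can take up 10 × 104 = 1040 ≥ 638 − 36, so one truck can sit at its floor of 36.
Achievable: one at 36 and the other 10 totalling 602, which fits since 10 × 36 ≤ 602 ≤ 10 × 104.

36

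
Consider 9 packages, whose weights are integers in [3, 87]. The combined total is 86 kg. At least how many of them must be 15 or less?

5

If only k of them are at most 15, the other 9 − k are at least 16, so the total is at least (9 − k)·16 + k·3.
This is ≤ 86, so (9 − k)·16 + 3k ≤ 86, which gives k ≥ 5.
Exactly 5 works: 5 values at 3 and 4 at 16 total 79; raise one of the low values by 7 (still ≤ 15) to hit 86.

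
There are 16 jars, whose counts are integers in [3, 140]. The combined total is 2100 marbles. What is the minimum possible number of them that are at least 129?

5

Each value short of 129 is at most 128, costing at least 140 − 128 = 12 against the maximum total of 2240.
We can afford to lose at most 2240 − 2100 = 140, so at most ⌊140/12⌋ = 11 fall short, and at least 5 are ≥ 129.
Exactly 5 works: 5 values at 140 and 11 at 128 total 2108; lower one of the high values by 8 (still ≥ 129) to hit 2100.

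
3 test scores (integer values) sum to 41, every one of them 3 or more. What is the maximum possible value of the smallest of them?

13

If every one of the 3 were at least 14, the total would be at least 3 × 14 = 42 > 41.
Achievable: 1 of them at 13 and 2 at 14 total 41.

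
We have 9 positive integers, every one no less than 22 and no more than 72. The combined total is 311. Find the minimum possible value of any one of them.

Minimizing one value means maximizing the remaining 8.
The other 8 can take up 8 × 72 = 576 ≥ 311 − 22, so one integer can sit at its floor of 22.
Achievable: one at 22 and the other 8 totalling 289, which fits since 8 × 22 ≤ 289 ≤ 8 × 72.

22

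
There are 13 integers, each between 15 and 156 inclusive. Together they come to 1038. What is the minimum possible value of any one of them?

Minimizing one value means maximizing the remaining 12.
The other 12 can take up 12 × 156 = 1872 ≥ 1038 − 15, so one integer can sit at its floor of 15.
Achievable: one at 15 and the other 12 totalling 1023, which fits since 12 × 15 ≤ 1023 ≤ 12 × 156.

15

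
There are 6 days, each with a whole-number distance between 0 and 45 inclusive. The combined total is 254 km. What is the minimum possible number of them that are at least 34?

If only k of them are at least 34, the other 6 − k are at most 33, so the total is at most k·45 + (6 − k)·33.
This must reach 254, so k·45 + (6 − k)·33 ≥ 254, giving k ≥ 5.
Exactly 5 works: 5 values at 45 and 1 at 33 total 258; lower one of the high values by 4 (still ≥ 34) to hit 254.

5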